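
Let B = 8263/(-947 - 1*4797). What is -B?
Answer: 8263/5744 ≈ 1.4385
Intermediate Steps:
B = -8263/5744 (B = 8263/(-947 - 4797) = 8263/(-5744) = 8263*(-1/5744) = -8263/5744 ≈ -1.4385)
-B = -1*(-8263/5744) = 8263/5744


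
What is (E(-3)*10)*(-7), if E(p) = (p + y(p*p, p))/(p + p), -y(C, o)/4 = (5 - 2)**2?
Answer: -455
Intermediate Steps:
y(C, o) = -36 (y(C, o) = -4*(5 - 2)**2 = -4*3**2 = -4*9 = -36)
E(p) = (-36 + p)/(2*p) (E(p) = (p - 36)/(p + p) = (-36 + p)/((2*p)) = (-36 + p)*(1/(2*p)) = (-36 + p)/(2*p))
(E(-3)*10)*(-7) = (((1/2)*(-36 - 3)/(-3))*10)*(-7) = (((1/2)*(-1/3)*(-39))*10)*(-7) = ((13/2)*10)*(-7) = 65*(-7) = -455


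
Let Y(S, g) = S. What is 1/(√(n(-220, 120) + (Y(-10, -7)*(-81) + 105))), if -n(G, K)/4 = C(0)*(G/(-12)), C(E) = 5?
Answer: √4935/1645 ≈ 0.042705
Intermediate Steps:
n(G, K) = 5*G/3 (n(G, K) = -20*G/(-12) = -20*G*(-1/12) = -20*(-G/12) = -(-5)*G/3 = 5*G/3)
1/(√(n(-220, 120) + (Y(-10, -7)*(-81) + 105))) = 1/(√((5/3)*(-220) + (-10*(-81) + 105))) = 1/(√(-1100/3 + (810 + 105))) = 1/(√(-1100/3 + 915)) = 1/(√(1645/3)) = 1/(√4935/3) = √4935/1645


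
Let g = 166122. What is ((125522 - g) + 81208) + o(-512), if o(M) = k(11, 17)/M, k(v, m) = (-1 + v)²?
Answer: 5197799/128 ≈ 40608.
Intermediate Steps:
o(M) = 100/M (o(M) = (-1 + 11)²/M = 10²/M = 100/M)
((125522 - g) + 81208) + o(-512) = ((125522 - 1*166122) + 81208) + 100/(-512) = ((125522 - 166122) + 81208) + 100*(-1/512) = (-40600 + 81208) - 25/128 = 40608 - 25/128 = 5197799/128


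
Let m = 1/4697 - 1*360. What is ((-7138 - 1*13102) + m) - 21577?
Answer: -198105368/4697 ≈ -42177.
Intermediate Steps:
m = -1690919/4697 (m = 1/4697 - 360 = -1690919/4697 ≈ -360.00)
((-7138 - 1*13102) + m) - 21577 = ((-7138 - 1*13102) - 1690919/4697) - 21577 = ((-7138 - 13102) - 1690919/4697) - 21577 = (-20240 - 1690919/4697) - 21577 = -96758199/4697 - 21577 = -198105368/4697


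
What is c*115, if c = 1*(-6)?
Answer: -690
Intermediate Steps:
c = -6
c*115 = -6*115 = -690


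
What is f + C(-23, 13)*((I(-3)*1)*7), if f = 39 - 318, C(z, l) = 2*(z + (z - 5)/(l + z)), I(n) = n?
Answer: 2847/5 ≈ 569.40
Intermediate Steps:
C(z, l) = 2*z + 2*(-5 + z)/(l + z) (C(z, l) = 2*(z + (-5 + z)/(l + z)) = 2*z + 2*(-5 + z)/(l + z))
f = -279
f + C(-23, 13)*((I(-3)*1)*7) = -279 + (2*(-5 - 23 + (-23)**2 + 13*(-23))/(13 - 23))*(-3*1*7) = -279 + (2*(-5 - 23 + 529 - 299)/(-10))*(-3*7) = -279 + (2*(-1/10)*202)*(-21) = -279 - 202/5*(-21) = -279 + 4242/5 = 2847/5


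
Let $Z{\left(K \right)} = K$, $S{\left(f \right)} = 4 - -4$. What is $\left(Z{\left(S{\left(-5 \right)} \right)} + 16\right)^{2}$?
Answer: $576$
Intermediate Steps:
$S{\left(f \right)} = 8$ ($S{\left(f \right)} = 4 + 4 = 8$)
$\left(Z{\left(S{\left(-5 \right)} \right)} + 16\right)^{2} = \left(8 + 16\right)^{2} = 24^{2} = 576$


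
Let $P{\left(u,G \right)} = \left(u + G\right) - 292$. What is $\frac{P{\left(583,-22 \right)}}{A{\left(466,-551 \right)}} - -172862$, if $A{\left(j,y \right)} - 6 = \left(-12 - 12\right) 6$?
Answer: $\frac{23854687}{138} \approx 1.7286 \cdot 10^{5}$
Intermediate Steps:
$P{\left(u,G \right)} = -292 + G + u$ ($P{\left(u,G \right)} = \left(G + u\right) - 292 = -292 + G + u$)
$A{\left(j,y \right)} = -138$ ($A{\left(j,y \right)} = 6 + \left(-12 - 12\right) 6 = 6 - 144 = -138$)
$\frac{P{\left(583,-22 \right)}}{A{\left(466,-551 \right)}} - -172862 = \frac{-292 - 22 + 583}{-138} - -172862 = 269 \left(- \frac{1}{138}\right) + 172862 = - \frac{269}{138} + 172862 = \frac{23854687}{138}$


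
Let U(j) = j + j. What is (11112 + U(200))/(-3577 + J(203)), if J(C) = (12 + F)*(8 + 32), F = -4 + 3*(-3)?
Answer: -11512/3617 ≈ -3.1827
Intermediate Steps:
F = -13 (F = -4 - 9 = -13)
U(j) = 2*j
J(C) = -40 (J(C) = (12 - 13)*(8 + 32) = -1*40 = -40)
(11112 + U(200))/(-3577 + J(203)) = (11112 + 2*200)/(-3577 - 40) = (11112 + 400)/(-3617) = 11512*(-1/3617) = -11512/3617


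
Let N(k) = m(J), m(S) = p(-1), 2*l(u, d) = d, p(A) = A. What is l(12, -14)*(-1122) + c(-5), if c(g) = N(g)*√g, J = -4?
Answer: 7854 - I*√5 ≈ 7854.0 - 2.2361*I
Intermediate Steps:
l(u, d) = d/2
m(S) = -1
N(k) = -1
c(g) = -√g
l(12, -14)*(-1122) + c(-5) = ((½)*(-14))*(-1122) - √(-5) = -7*(-1122) - I*√5 = 7854 - I*√5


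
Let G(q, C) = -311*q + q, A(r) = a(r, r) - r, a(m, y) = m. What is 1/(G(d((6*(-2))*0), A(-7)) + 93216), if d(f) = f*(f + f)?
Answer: 1/93216 ≈ 1.0728e-5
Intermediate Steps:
d(f) = 2*f² (d(f) = f*(2*f) = 2*f²)
A(r) = 0 (A(r) = r - r = 0)
G(q, C) = -310*q
1/(G(d((6*(-2))*0), A(-7)) + 93216) = 1/(-620*((6*(-2))*0)² + 93216) = 1/(-620*(-12*0)² + 93216) = 1/(-620*0² + 93216) = 1/(-620*0 + 93216) = 1/(-310*0 + 93216) = 1/(0 + 93216) = 1/93216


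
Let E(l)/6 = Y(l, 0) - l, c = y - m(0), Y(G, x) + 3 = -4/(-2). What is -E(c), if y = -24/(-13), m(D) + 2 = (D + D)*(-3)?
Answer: 378/13 ≈ 29.077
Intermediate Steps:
Y(G, x) = -1 (Y(G, x) = -3 - 4/(-2) = -3 - 4*(-½) = -3 + 2 = -1)
m(D) = -2 - 6*D (m(D) = -2 + (D + D)*(-3) = -2 + (2*D)*(-3) = -2 - 6*D)
y = 24/13 (y = -24*(-1/13) = 24/13 ≈ 1.8462)
c = 50/13 (c = 24/13 - (-2 - 6*0) = 24/13 - (-2 + 0) = 24/13 - 1*(-2) = 24/13 + 2 = 50/13 ≈ 3.8462)
E(l) = -6 - 6*l (E(l) = 6*(-1 - l) = -6 - 6*l)
-E(c) = -(-6 - 6*50/13) = -(-6 - 300/13) = -1*(-378/13) = 378/13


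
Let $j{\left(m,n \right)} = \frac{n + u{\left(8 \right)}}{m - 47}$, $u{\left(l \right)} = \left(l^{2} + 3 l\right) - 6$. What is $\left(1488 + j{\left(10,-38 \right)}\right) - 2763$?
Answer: $- \frac{47219}{37} \approx -1276.2$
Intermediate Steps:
$u{\left(l \right)} = -6 + l^{2} + 3 l$
$j{\left(m,n \right)} = \frac{82 + n}{-47 + m}$ ($j{\left(m,n \right)} = \frac{n + \left(-6 + 8^{2} + 3 \cdot 8\right)}{m - 47} = \frac{n + \left(-6 + 64 + 24\right)}{-47 + m} = \frac{n + 82}{-47 + m} = \frac{82 + n}{-47 + m}$)
$\left(1488 + j{\left(10,-38 \right)}\right) - 2763 = \left(1488 + \frac{82 - 38}{-47 + 10}\right) - 2763 = \left(1488 + \frac{1}{-37} \cdot 44\right) - 2763 = \left(1488 - \frac{44}{37}\right) - 2763 = \frac{55012}{37} - 2763 = - \frac{47219}{37}$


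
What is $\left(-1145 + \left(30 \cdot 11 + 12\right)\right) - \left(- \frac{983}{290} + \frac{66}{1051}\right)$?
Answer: $- \frac{243732377}{304790} \approx -799.67$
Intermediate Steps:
$\left(-1145 + \left(30 \cdot 11 + 12\right)\right) - \left(- \frac{983}{290} + \frac{66}{1051}\right) = \left(-1145 + \left(330 + 12\right)\right) - - \frac{1013993}{304790} = \left(-1145 + 342\right) + \left(\frac{983}{290} - \frac{66}{1051}\right) = -803 + \frac{1013993}{304790} = - \frac{243732377}{304790}$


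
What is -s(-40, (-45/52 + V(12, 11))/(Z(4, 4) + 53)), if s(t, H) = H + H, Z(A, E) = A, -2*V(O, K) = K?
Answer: 331/1482 ≈ 0.22335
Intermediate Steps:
V(O, K) = -K/2
s(t, H) = 2*H
-s(-40, (-45/52 + V(12, 11))/(Z(4, 4) + 53)) = -2*(-45/52 - ½*11)/(4 + 53) = -2*(-45*1/52 - 11/2)/57 = -2*(-45/52 - 11/2)*(1/57) = -2*(-331/52*1/57) = -2*(-331)/2964 = -1*(-331/1482) = 331/1482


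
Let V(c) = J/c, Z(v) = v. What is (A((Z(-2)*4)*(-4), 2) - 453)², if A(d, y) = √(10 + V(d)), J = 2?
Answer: (1812 - √161)²/16 ≈ 2.0235e+5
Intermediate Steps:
V(c) = 2/c
A(d, y) = √(10 + 2/d)
(A((Z(-2)*4)*(-4), 2) - 453)² = (√(10 + 2/((-2*4*(-4)))) - 453)² = (√(10 + 2/((-8*(-4)))) - 453)² = (√(10 + 2/32) - 453)² = (√(10 + 2*(1/32)) - 453)² = (√(10 + 1/16) - 453)² = (√(161/16) - 453)² = (√161/4 - 453)² = (-453 + √161/4)²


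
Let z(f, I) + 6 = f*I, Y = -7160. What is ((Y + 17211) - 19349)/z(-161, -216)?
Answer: -4649/17385 ≈ -0.26741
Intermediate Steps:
z(f, I) = -6 + I*f (z(f, I) = -6 + f*I = -6 + I*f)
((Y + 17211) - 19349)/z(-161, -216) = ((-7160 + 17211) - 19349)/(-6 - 216*(-161)) = (10051 - 19349)/(-6 + 34776) = -9298/34770 = -9298*1/34770 = -4649/17385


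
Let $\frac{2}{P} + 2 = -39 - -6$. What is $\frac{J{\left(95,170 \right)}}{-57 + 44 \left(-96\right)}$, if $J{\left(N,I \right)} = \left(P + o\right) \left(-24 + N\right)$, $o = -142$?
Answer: $\frac{353012}{149835} \approx 2.356$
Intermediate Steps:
$P = - \frac{2}{35}$ ($P = \frac{2}{-2 - 33} = \frac{2}{-35} = 2 \left(- \frac{1}{35}\right) = - \frac{2}{35} \approx -0.057143$)
$J{\left(N,I \right)} = \frac{119328}{35} - \frac{4972 N}{35}$ ($J{\left(N,I \right)} = \left(- \frac{2}{35} - 142\right) \left(-24 + N\right) = - \frac{4972 \left(-24 + N\right)}{35} = \frac{119328}{35} - \frac{4972 N}{35}$)
$\frac{J{\left(95,170 \right)}}{-57 + 44 \left(-96\right)} = \frac{\frac{119328}{35} - \frac{94468}{7}}{-57 + 44 \left(-96\right)} = \frac{\frac{119328}{35} - \frac{94468}{7}}{-57 - 4224} = - \frac{353012}{35 \left(-4281\right)} = \left(- \frac{353012}{35}\right) \left(- \frac{1}{4281}\right) = \frac{353012}{149835}$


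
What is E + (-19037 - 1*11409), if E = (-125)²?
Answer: -14821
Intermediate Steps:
E = 15625
E + (-19037 - 1*11409) = 15625 + (-19037 - 1*11409) = 15625 + (-19037 - 11409) = 15625 - 30446 = -14821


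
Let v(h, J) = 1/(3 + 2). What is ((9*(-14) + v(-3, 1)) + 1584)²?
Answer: 53158681/25 ≈ 2.1263e+6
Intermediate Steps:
v(h, J) = ⅕ (v(h, J) = 1/5 = ⅕)
((9*(-14) + v(-3, 1)) + 1584)² = ((9*(-14) + ⅕) + 1584)² = ((-126 + ⅕) + 1584)² = (-629/5 + 1584)² = (7291/5)² = 53158681/25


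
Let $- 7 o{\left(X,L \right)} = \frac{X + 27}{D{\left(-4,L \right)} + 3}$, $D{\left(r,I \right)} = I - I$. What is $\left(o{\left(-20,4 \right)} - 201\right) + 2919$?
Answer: $\frac{8153}{3} \approx 2717.7$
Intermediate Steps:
$D{\left(r,I \right)} = 0$
$o{\left(X,L \right)} = - \frac{9}{7} - \frac{X}{21}$ ($o{\left(X,L \right)} = - \frac{\left(X + 27\right) \frac{1}{0 + 3}}{7} = - \frac{\left(27 + X\right) \frac{1}{3}}{7} = - \frac{9 + \frac{X}{3}}{7} = - \frac{9}{7} - \frac{X}{21}$)
$\left(o{\left(-20,4 \right)} - 201\right) + 2919 = \left(\left(- \frac{9}{7} - - \frac{20}{21}\right) - 201\right) + 2919 = \left(\left(- \frac{9}{7} + \frac{20}{21}\right) - 201\right) + 2919 = \left(- \frac{1}{3} - 201\right) + 2919 = - \frac{604}{3} + 2919 = \frac{8153}{3}$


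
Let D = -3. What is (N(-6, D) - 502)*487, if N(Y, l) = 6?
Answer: -241552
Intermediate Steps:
(N(-6, D) - 502)*487 = (6 - 502)*487 = -496*487 = -241552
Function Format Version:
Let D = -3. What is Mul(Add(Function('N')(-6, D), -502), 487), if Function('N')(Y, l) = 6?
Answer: -241552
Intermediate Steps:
Mul(Add(Function('N')(-6, D), -502), 487) = Mul(Add(6, -502), 487) = Mul(-496, 487) = -241552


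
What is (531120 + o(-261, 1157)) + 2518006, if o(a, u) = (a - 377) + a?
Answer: 3048227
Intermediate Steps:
o(a, u) = -377 + 2*a (o(a, u) = (-377 + a) + a = -377 + 2*a)
(531120 + o(-261, 1157)) + 2518006 = (531120 + (-377 + 2*(-261))) + 2518006 = (531120 + (-377 - 522)) + 2518006 = (531120 - 899) + 2518006 = 530221 + 2518006 = 3048227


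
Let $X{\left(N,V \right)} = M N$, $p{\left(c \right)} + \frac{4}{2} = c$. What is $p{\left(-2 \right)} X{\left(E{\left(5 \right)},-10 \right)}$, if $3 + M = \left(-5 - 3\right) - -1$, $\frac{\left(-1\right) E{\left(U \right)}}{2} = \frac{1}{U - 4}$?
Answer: $-80$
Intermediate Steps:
$E{\left(U \right)} = - \frac{2}{-4 + U}$ ($E{\left(U \right)} = - \frac{2}{U - 4} = - \frac{2}{-4 + U}$)
$p{\left(c \right)} = -2 + c$
$M = -10$ ($M = -3 - 7 = -10$)
$X{\left(N,V \right)} = - 10 N$
$p{\left(-2 \right)} X{\left(E{\left(5 \right)},-10 \right)} = \left(-2 - 2\right) \left(- 10 \left(- \frac{2}{-4 + 5}\right)\right) = - 4 \left(- 10 \left(- \frac{2}{1}\right)\right) = - 4 \left(- 10 \left(\left(-2\right) 1\right)\right) = - 4 \left(\left(-10\right) \left(-2\right)\right) = \left(-4\right) 20 = -80$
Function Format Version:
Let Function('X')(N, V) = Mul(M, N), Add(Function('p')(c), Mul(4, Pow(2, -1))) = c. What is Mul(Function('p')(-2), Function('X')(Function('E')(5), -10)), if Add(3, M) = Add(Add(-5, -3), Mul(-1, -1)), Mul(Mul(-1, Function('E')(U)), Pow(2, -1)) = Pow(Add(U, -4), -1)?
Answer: -80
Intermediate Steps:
Function('E')(U) = Mul(-2, Pow(Add(-4, U), -1)) (Function('E')(U) = Mul(-2, Pow(Add(U, -4), -1)) = Mul(-2, Pow(Add(-4, U), -1)))
Function('p')(c) = Add(-2, c)
M = -10 (M = Add(-3, Add(Add(-5, -3), Mul(-1, -1))) = Add(-3, Add(-8, 1)) = Add(-3, -7) = -10)
Function('X')(N, V) = Mul(-10, N)
Mul(Function('p')(-2), Function('X')(Function('E')(5), -10)) = Mul(Add(-2, -2), Mul(-10, Mul(-2, Pow(Add(-4, 5), -1)))) = Mul(-4, Mul(-10, Mul(-2, Pow(1, -1)))) = Mul(-4, Mul(-10, Mul(-2, 1))) = Mul(-4, Mul(-10, -2)) = Mul(-4, 20) = -80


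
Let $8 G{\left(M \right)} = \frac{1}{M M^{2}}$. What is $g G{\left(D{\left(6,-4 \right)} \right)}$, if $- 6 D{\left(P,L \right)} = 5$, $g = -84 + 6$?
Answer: $\frac{2106}{125} \approx 16.848$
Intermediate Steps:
$g = -78$
$D{\left(P,L \right)} = - \frac{5}{6}$ ($D{\left(P,L \right)} = \left(- \frac{1}{6}\right) 5 = - \frac{5}{6}$)
$G{\left(M \right)} = \frac{1}{8 M^{3}}$ ($G{\left(M \right)} = \frac{1}{8 M M^{2}} = \frac{1}{8 M^{3}}$)
$g G{\left(D{\left(6,-4 \right)} \right)} = - 78 \frac{1}{8 \left(- \frac{125}{216}\right)} = - 78 \cdot \frac{1}{8} \left(- \frac{216}{125}\right) = \left(-78\right) \left(- \frac{27}{125}\right) = \frac{2106}{125}$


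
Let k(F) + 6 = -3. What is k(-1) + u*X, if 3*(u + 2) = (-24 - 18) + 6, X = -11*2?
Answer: 299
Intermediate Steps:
k(F) = -9 (k(F) = -6 - 3 = -9)
X = -22
u = -14 (u = -2 + ((-24 - 18) + 6)/3 = -2 + (-42 + 6)/3 = -2 + (⅓)*(-36) = -2 - 12 = -14)
k(-1) + u*X = -9 - 14*(-22) = -9 + 308 = 299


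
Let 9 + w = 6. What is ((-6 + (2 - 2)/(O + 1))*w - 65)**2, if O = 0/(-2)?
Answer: 2209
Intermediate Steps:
w = -3 (w = -9 + 6 = -3)
O = 0 (O = 0*(-1/2) = 0)
((-6 + (2 - 2)/(O + 1))*w - 65)**2 = ((-6 + (2 - 2)/(0 + 1))*(-3) - 65)**2 = ((-6 + 0/1)*(-3) - 65)**2 = ((-6 + 0*1)*(-3) - 65)**2 = ((-6 + 0)*(-3) - 65)**2 = (-6*(-3) - 65)**2 = (18 - 65)**2 = (-47)**2 = 2209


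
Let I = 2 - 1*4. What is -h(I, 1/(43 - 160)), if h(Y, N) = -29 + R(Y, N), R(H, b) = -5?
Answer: 34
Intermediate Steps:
I = -2 (I = 2 - 4 = -2)
h(Y, N) = -34 (h(Y, N) = -29 - 5 = -34)
-h(I, 1/(43 - 160)) = -1*(-34) = 34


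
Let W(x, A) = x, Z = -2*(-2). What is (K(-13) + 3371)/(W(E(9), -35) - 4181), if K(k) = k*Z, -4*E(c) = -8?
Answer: -3319/4179 ≈ -0.79421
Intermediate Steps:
E(c) = 2 (E(c) = -¼*(-8) = 2)
Z = 4
K(k) = 4*k (K(k) = k*4 = 4*k)
(K(-13) + 3371)/(W(E(9), -35) - 4181) = (4*(-13) + 3371)/(2 - 4181) = (-52 + 3371)/(-4179) = 3319*(-1/4179) = -3319/4179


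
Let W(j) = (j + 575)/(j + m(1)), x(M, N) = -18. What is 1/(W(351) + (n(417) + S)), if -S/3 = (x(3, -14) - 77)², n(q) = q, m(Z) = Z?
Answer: -176/4691345 ≈ -3.7516e-5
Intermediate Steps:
S = -27075 (S = -3*(-18 - 77)² = -3*(-95)² = -3*9025 = -27075)
W(j) = (575 + j)/(1 + j) (W(j) = (j + 575)/(j + 1) = (575 + j)/(1 + j))
1/(W(351) + (n(417) + S)) = 1/((575 + 351)/(1 + 351) + (417 - 27075)) = 1/(926/352 - 26658) = 1/((1/352)*926 - 26658) = 1/(463/176 - 26658) = 1/(-4691345/176) = -176/4691345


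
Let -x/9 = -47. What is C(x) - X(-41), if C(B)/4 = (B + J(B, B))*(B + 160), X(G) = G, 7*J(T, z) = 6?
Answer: 6919331/7 ≈ 9.8848e+5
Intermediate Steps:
x = 423 (x = -9*(-47) = 423)
J(T, z) = 6/7 (J(T, z) = (⅐)*6 = 6/7)
C(B) = 4*(160 + B)*(6/7 + B) (C(B) = 4*((B + 6/7)*(B + 160)) = 4*((6/7 + B)*(160 + B)) = 4*((160 + B)*(6/7 + B)) = 4*(160 + B)*(6/7 + B))
C(x) - X(-41) = (3840/7 + 4*423² + (4504/7)*423) - 1*(-41) = (3840/7 + 4*178929 + 1905192/7) + 41 = (3840/7 + 715716 + 1905192/7) + 41 = 6919044/7 + 41 = 6919331/7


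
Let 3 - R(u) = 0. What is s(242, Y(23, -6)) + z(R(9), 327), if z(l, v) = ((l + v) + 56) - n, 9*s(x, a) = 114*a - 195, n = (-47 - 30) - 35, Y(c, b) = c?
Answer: 2303/3 ≈ 767.67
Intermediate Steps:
n = -112 (n = -77 - 35 = -112)
R(u) = 3 (R(u) = 3 - 1*0 = 3 + 0 = 3)
s(x, a) = -65/3 + 38*a/3 (s(x, a) = (114*a - 195)/9 = (-195 + 114*a)/9 = -65/3 + 38*a/3)
z(l, v) = 168 + l + v (z(l, v) = ((l + v) + 56) - 1*(-112) = (56 + l + v) + 112 = 168 + l + v)
s(242, Y(23, -6)) + z(R(9), 327) = (-65/3 + (38/3)*23) + (168 + 3 + 327) = (-65/3 + 874/3) + 498 = 809/3 + 498 = 2303/3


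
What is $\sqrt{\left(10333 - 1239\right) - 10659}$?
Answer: $i \sqrt{1565} \approx 39.56 i$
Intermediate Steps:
$\sqrt{\left(10333 - 1239\right) - 10659} = \sqrt{9094 - 10659} = \sqrt{-1565} = i \sqrt{1565}$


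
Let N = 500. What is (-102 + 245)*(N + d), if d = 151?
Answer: 93093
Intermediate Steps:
(-102 + 245)*(N + d) = (-102 + 245)*(500 + 151) = 143*651 = 93093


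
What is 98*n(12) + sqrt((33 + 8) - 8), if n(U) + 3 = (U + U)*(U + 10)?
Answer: 51450 + sqrt(33) ≈ 51456.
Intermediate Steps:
n(U) = -3 + 2*U*(10 + U) (n(U) = -3 + (U + U)*(U + 10) = -3 + (2*U)*(10 + U) = -3 + 2*U*(10 + U))
98*n(12) + sqrt((33 + 8) - 8) = 98*(-3 + 2*12**2 + 20*12) + sqrt((33 + 8) - 8) = 98*(-3 + 2*144 + 240) + sqrt(41 - 8) = 98*(-3 + 288 + 240) + sqrt(33) = 98*525 + sqrt(33) = 51450 + sqrt(33)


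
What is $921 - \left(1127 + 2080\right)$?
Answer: $-2286$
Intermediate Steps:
$921 - \left(1127 + 2080\right) = 921 - 3207 = -2286$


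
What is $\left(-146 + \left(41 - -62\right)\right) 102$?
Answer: $-4386$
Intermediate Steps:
$\left(-146 + \left(41 - -62\right)\right) 102 = \left(-146 + \left(41 + 62\right)\right) 102 = \left(-146 + 103\right) 102 = \left(-43\right) 102 = -4386$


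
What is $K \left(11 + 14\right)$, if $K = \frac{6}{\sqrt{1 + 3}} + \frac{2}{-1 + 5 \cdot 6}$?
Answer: $\frac{2225}{29} \approx 76.724$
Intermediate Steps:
$K = \frac{89}{29}$ ($K = \frac{6}{\sqrt{4}} + \frac{2}{-1 + 30} = \frac{6}{2} + \frac{2}{29} = 6 \cdot \frac{1}{2} + 2 \cdot \frac{1}{29} = 3 + \frac{2}{29} = \frac{89}{29} \approx 3.069$)
$K \left(11 + 14\right) = \frac{89 \left(11 + 14\right)}{29} = \frac{89}{29} \cdot 25 = \frac{2225}{29}$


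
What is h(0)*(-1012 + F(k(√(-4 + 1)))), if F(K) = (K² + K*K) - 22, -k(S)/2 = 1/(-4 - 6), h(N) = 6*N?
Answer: 0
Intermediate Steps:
k(S) = ⅕ (k(S) = -2/(-4 - 6) = -2/(-10) = -2*(-⅒) = ⅕)
F(K) = -22 + 2*K² (F(K) = (K² + K²) - 22 = 2*K² - 22 = -22 + 2*K²)
h(0)*(-1012 + F(k(√(-4 + 1)))) = (6*0)*(-1012 + (-22 + 2*(⅕)²)) = 0*(-1012 + (-22 + 2*(1/25))) = 0*(-1012 + (-22 + 2/25)) = 0*(-1012 - 548/25) = 0*(-25848/25) = 0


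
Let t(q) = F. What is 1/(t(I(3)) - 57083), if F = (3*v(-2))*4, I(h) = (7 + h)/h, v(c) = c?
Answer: -1/57107 ≈ -1.7511e-5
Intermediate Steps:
I(h) = (7 + h)/h
F = -24 (F = (3*(-2))*4 = -6*4 = -24)
t(q) = -24
1/(t(I(3)) - 57083) = 1/(-24 - 57083) = 1/(-57107) = -1/57107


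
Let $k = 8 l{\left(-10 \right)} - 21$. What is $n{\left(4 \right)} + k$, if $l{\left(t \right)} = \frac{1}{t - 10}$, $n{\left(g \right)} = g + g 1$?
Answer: $- \frac{67}{5} \approx -13.4$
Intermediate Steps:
$n{\left(g \right)} = 2 g$ ($n{\left(g \right)} = g + g = 2 g$)
$l{\left(t \right)} = \frac{1}{-10 + t}$
$k = - \frac{107}{5}$ ($k = \frac{8}{-10 - 10} - 21 = \frac{8}{-20} - 21 = 8 \left(- \frac{1}{20}\right) - 21 = - \frac{2}{5} - 21 = - \frac{107}{5} \approx -21.4$)
$n{\left(4 \right)} + k = 2 \cdot 4 - \frac{107}{5} = 8 - \frac{107}{5} = - \frac{67}{5}$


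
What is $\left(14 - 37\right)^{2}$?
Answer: $529$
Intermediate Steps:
$\left(14 - 37\right)^{2} = \left(-23\right)^{2} = 529$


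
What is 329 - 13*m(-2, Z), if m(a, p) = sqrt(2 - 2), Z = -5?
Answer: 329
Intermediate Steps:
m(a, p) = 0 (m(a, p) = sqrt(0) = 0)
329 - 13*m(-2, Z) = 329 - 13*0 = 329 + 0 = 329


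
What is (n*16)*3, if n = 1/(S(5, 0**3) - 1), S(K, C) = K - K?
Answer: -48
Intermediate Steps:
S(K, C) = 0
n = -1 (n = 1/(0 - 1) = 1/(-1) = -1)
(n*16)*3 = -1*16*3 = -16*3 = -48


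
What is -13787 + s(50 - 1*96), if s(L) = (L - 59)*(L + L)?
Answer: -4127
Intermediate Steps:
s(L) = 2*L*(-59 + L) (s(L) = (-59 + L)*(2*L) = 2*L*(-59 + L))
-13787 + s(50 - 1*96) = -13787 + 2*(50 - 1*96)*(-59 + (50 - 1*96)) = -13787 + 2*(50 - 96)*(-59 + (50 - 96)) = -13787 + 2*(-46)*(-59 - 46) = -13787 + 2*(-46)*(-105) = -13787 + 9660 = -4127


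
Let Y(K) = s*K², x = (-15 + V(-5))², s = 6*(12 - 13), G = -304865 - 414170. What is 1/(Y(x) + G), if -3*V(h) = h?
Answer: -27/24533945 ≈ -1.1005e-6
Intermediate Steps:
V(h) = -h/3
G = -719035
s = -6 (s = 6*(-1) = -6)
x = 1600/9 (x = (-15 - ⅓*(-5))² = (-15 + 5/3)² = (-40/3)² = 1600/9 ≈ 177.78)
Y(K) = -6*K²
1/(Y(x) + G) = 1/(-6*(1600/9)² - 719035) = 1/(-6*2560000/81 - 719035) = 1/(-5120000/27 - 719035) = 1/(-24533945/27) = -27/24533945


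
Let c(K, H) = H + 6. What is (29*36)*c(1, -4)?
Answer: 2088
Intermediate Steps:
c(K, H) = 6 + H
(29*36)*c(1, -4) = (29*36)*(6 - 4) = 1044*2 = 2088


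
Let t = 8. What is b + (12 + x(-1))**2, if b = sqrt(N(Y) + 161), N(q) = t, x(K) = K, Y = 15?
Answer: 134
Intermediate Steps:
N(q) = 8
b = 13 (b = sqrt(8 + 161) = sqrt(169) = 13)
b + (12 + x(-1))**2 = 13 + (12 - 1)**2 = 13 + 11**2 = 13 + 121 = 134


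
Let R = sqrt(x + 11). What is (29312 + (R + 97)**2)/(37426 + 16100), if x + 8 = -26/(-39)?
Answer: 58087/80289 + 97*sqrt(33)/80289 ≈ 0.73041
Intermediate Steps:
x = -22/3 (x = -8 - 26/(-39) = -8 - 26*(-1/39) = -8 + 2/3 = -22/3 ≈ -7.3333)
R = sqrt(33)/3 (R = sqrt(-22/3 + 11) = sqrt(11/3) = sqrt(33)/3 ≈ 1.9149)
(29312 + (R + 97)**2)/(37426 + 16100) = (29312 + (sqrt(33)/3 + 97)**2)/(37426 + 16100) = (29312 + (97 + sqrt(33)/3)**2)/53526 = (29312 + (97 + sqrt(33)/3)**2)*(1/53526) = 14656/26763 + (97 + sqrt(33)/3)**2/53526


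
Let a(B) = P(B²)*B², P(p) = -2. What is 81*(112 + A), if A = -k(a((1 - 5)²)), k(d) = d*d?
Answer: -21224592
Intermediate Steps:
a(B) = -2*B²
k(d) = d²
A = -262144 (A = -(-2*(1 - 5)⁴)² = -(-2*((-4)²)²)² = -(-2*16²)² = -(-2*256)² = -1*(-512)² = -1*262144 = -262144)
81*(112 + A) = 81*(112 - 262144) = 81*(-262032) = -21224592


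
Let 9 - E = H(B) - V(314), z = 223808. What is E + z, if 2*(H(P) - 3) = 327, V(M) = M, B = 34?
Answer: 447929/2 ≈ 2.2396e+5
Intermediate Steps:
H(P) = 333/2 (H(P) = 3 + (½)*327 = 3 + 327/2 = 333/2)
E = 313/2 (E = 9 - (333/2 - 1*314) = 9 - (333/2 - 314) = 9 - 1*(-295/2) = 9 + 295/2 = 313/2 ≈ 156.50)
E + z = 313/2 + 223808 = 447929/2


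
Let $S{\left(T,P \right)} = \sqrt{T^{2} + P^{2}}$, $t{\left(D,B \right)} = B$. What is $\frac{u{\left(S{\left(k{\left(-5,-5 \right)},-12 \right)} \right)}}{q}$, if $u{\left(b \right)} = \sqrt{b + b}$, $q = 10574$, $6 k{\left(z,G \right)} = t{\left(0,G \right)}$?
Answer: $\frac{\sqrt{3} \sqrt[4]{5209}}{31722} \approx 0.00046386$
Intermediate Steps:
$k{\left(z,G \right)} = \frac{G}{6}$
$S{\left(T,P \right)} = \sqrt{P^{2} + T^{2}}$
$u{\left(b \right)} = \sqrt{2} \sqrt{b}$ ($u{\left(b \right)} = \sqrt{2 b} = \sqrt{2} \sqrt{b}$)
$\frac{u{\left(S{\left(k{\left(-5,-5 \right)},-12 \right)} \right)}}{q} = \frac{\sqrt{2} \sqrt{\sqrt{\left(-12\right)^{2} + \left(\frac{1}{6} \left(-5\right)\right)^{2}}}}{10574} = \sqrt{2} \sqrt{\sqrt{144 + \left(- \frac{5}{6}\right)^{2}}} \cdot \frac{1}{10574} = \sqrt{2} \sqrt{\sqrt{144 + \frac{25}{36}}} \cdot \frac{1}{10574} = \sqrt{2} \sqrt{\sqrt{\frac{5209}{36}}} \cdot \frac{1}{10574} = \sqrt{2} \sqrt{\frac{\sqrt{5209}}{6}} \cdot \frac{1}{10574} = \sqrt{2} \frac{\sqrt{6} \sqrt[4]{5209}}{6} \cdot \frac{1}{10574} = \frac{\sqrt{3} \sqrt[4]{5209}}{3} \cdot \frac{1}{10574} = \frac{\sqrt{3} \sqrt[4]{5209}}{31722}$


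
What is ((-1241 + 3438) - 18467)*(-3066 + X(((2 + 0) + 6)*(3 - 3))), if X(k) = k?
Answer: 49883820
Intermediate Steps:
((-1241 + 3438) - 18467)*(-3066 + X(((2 + 0) + 6)*(3 - 3))) = ((-1241 + 3438) - 18467)*(-3066 + ((2 + 0) + 6)*(3 - 3)) = (2197 - 18467)*(-3066 + (2 + 6)*0) = -16270*(-3066 + 8*0) = -16270*(-3066 + 0) = -16270*(-3066) = 49883820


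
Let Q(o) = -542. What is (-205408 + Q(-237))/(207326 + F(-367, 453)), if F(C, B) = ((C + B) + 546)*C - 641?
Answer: 205950/25259 ≈ 8.1535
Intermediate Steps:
F(C, B) = -641 + C*(546 + B + C) (F(C, B) = ((B + C) + 546)*C - 641 = (546 + B + C)*C - 641 = C*(546 + B + C) - 641 = -641 + C*(546 + B + C))
(-205408 + Q(-237))/(207326 + F(-367, 453)) = (-205408 - 542)/(207326 + (-641 + (-367)**2 + 546*(-367) + 453*(-367))) = -205950/(207326 + (-641 + 134689 - 200382 - 166251)) = -205950/(207326 - 232585) = -205950/(-25259) = -205950*(-1/25259) = 205950/25259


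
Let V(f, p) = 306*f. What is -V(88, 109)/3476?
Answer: -612/79 ≈ -7.7468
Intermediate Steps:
-V(88, 109)/3476 = -306*88/3476 = -26928/3476 = -1*612/79 = -612/79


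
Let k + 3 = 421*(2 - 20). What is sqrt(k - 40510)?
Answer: I*sqrt(48091) ≈ 219.3*I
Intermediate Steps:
k = -7581 (k = -3 + 421*(2 - 20) = -3 + 421*(-18) = -3 - 7578 = -7581)
sqrt(k - 40510) = sqrt(-7581 - 40510) = sqrt(-48091) = I*sqrt(48091)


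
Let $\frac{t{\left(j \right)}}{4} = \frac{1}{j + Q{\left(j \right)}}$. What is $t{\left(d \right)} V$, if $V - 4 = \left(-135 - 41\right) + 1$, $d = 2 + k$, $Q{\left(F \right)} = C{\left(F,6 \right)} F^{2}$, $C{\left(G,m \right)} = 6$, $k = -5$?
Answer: $- \frac{228}{17} \approx -13.412$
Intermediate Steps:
$Q{\left(F \right)} = 6 F^{2}$
$d = -3$ ($d = 2 - 5 = -3$)
$t{\left(j \right)} = \frac{4}{j + 6 j^{2}}$
$V = -171$ ($V = 4 + \left(\left(-135 - 41\right) + 1\right) = 4 + \left(-176 + 1\right) = 4 - 175 = -171$)
$t{\left(d \right)} V = \frac{4}{\left(-3\right) \left(1 + 6 \left(-3\right)\right)} \left(-171\right) = 4 \left(- \frac{1}{3}\right) \frac{1}{1 - 18} \left(-171\right) = 4 \left(- \frac{1}{3}\right) \frac{1}{-17} \left(-171\right) = 4 \left(- \frac{1}{3}\right) \left(- \frac{1}{17}\right) \left(-171\right) = \frac{4}{51} \left(-171\right) = - \frac{228}{17}$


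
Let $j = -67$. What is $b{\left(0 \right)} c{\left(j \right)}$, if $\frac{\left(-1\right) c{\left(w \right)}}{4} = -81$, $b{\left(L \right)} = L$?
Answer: $0$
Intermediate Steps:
$c{\left(w \right)} = 324$ ($c{\left(w \right)} = \left(-4\right) \left(-81\right) = 324$)
$b{\left(0 \right)} c{\left(j \right)} = 0 \cdot 324 = 0$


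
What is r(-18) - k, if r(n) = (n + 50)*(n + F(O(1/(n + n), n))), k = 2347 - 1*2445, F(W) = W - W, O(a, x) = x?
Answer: -478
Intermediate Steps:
F(W) = 0
k = -98 (k = 2347 - 2445 = -98)
r(n) = n*(50 + n) (r(n) = (n + 50)*(n + 0) = (50 + n)*n = n*(50 + n))
r(-18) - k = -18*(50 - 18) - 1*(-98) = -18*32 + 98 = -576 + 98 = -478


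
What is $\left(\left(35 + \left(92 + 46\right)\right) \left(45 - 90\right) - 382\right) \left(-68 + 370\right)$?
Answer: $-2466434$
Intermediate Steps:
$\left(\left(35 + \left(92 + 46\right)\right) \left(45 - 90\right) - 382\right) \left(-68 + 370\right) = \left(\left(35 + 138\right) \left(-45\right) - 382\right) 302 = \left(173 \left(-45\right) - 382\right) 302 = \left(-7785 - 382\right) 302 = \left(-8167\right) 302 = -2466434$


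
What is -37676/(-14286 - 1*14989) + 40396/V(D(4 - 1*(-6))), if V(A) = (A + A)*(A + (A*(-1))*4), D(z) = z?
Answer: -11599873/175650 ≈ -66.040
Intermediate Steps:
V(A) = -6*A² (V(A) = (2*A)*(A - A*4) = (2*A)*(A - 4*A) = (2*A)*(-3*A) = -6*A²)
-37676/(-14286 - 1*14989) + 40396/V(D(4 - 1*(-6))) = -37676/(-14286 - 1*14989) + 40396/((-6*(4 - 1*(-6))²)) = -37676/(-14286 - 14989) + 40396/((-6*(4 + 6)²)) = -37676/(-29275) + 40396/((-6*10²)) = -37676*(-1/29275) + 40396/((-6*100)) = 37676/29275 + 40396/(-600) = 37676/29275 + 40396*(-1/600) = 37676/29275 - 10099/150 = -11599873/175650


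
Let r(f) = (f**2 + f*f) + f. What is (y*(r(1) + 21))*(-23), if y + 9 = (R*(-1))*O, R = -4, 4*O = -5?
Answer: 7728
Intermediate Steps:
O = -5/4 (O = (1/4)*(-5) = -5/4 ≈ -1.2500)
r(f) = f + 2*f**2 (r(f) = (f**2 + f**2) + f = 2*f**2 + f = f + 2*f**2)
y = -14 (y = -9 - 4*(-1)*(-5/4) = -9 + 4*(-5/4) = -9 - 5 = -14)
(y*(r(1) + 21))*(-23) = -14*(1*(1 + 2*1) + 21)*(-23) = -14*(1*(1 + 2) + 21)*(-23) = -14*(1*3 + 21)*(-23) = -14*(3 + 21)*(-23) = -14*24*(-23) = -336*(-23) = 7728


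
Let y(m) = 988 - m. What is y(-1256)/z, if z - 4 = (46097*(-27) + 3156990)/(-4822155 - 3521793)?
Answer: 567388464/953437 ≈ 595.10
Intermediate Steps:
z = 10487807/2781316 (z = 4 + (46097*(-27) + 3156990)/(-4822155 - 3521793) = 4 + (-1244619 + 3156990)/(-8343948) = 4 + 1912371*(-1/8343948) = 4 - 637457/2781316 = 10487807/2781316 ≈ 3.7708)
y(-1256)/z = (988 - 1*(-1256))/(10487807/2781316) = (988 + 1256)*(2781316/10487807) = 2244*(2781316/10487807) = 567388464/953437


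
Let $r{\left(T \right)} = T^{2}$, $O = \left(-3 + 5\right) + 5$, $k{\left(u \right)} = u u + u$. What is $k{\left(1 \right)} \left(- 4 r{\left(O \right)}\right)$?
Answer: $-392$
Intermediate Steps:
$k{\left(u \right)} = u + u^{2}$ ($k{\left(u \right)} = u^{2} + u = u + u^{2}$)
$O = 7$ ($O = 2 + 5 = 7$)
$k{\left(1 \right)} \left(- 4 r{\left(O \right)}\right) = 1 \left(1 + 1\right) \left(- 4 \cdot 7^{2}\right) = 1 \cdot 2 \left(\left(-4\right) 49\right) = 2 \left(-196\right) = -392$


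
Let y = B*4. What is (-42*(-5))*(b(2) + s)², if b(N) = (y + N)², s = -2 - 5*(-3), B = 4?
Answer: 23849490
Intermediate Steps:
y = 16 (y = 4*4 = 16)
s = 13 (s = -2 + 15 = 13)
b(N) = (16 + N)²
(-42*(-5))*(b(2) + s)² = (-42*(-5))*((16 + 2)² + 13)² = 210*(18² + 13)² = 210*(324 + 13)² = 210*337² = 210*113569 = 23849490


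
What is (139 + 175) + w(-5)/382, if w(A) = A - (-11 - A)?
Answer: 119949/382 ≈ 314.00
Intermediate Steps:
w(A) = 11 + 2*A (w(A) = A + (11 + A) = 11 + 2*A)
(139 + 175) + w(-5)/382 = (139 + 175) + (11 + 2*(-5))/382 = 314 + (11 - 10)*(1/382) = 314 + 1*(1/382) = 314 + 1/382 = 119949/382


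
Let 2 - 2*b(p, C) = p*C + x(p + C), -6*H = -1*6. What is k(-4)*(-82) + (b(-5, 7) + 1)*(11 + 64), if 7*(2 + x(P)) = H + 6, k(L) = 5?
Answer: 1090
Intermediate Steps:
H = 1 (H = -(-1)*6/6 = -⅙*(-6) = 1)
x(P) = -1 (x(P) = -2 + (1 + 6)/7 = -2 + (⅐)*7 = -2 + 1 = -1)
b(p, C) = 3/2 - C*p/2 (b(p, C) = 1 - (p*C - 1)/2 = 1 - (C*p - 1)/2 = 1 - (-1 + C*p)/2 = 1 + (½ - C*p/2) = 3/2 - C*p/2)
k(-4)*(-82) + (b(-5, 7) + 1)*(11 + 64) = 5*(-82) + ((3/2 - ½*7*(-5)) + 1)*(11 + 64) = -410 + ((3/2 + 35/2) + 1)*75 = -410 + (19 + 1)*75 = -410 + 20*75 = -410 + 1500 = 1090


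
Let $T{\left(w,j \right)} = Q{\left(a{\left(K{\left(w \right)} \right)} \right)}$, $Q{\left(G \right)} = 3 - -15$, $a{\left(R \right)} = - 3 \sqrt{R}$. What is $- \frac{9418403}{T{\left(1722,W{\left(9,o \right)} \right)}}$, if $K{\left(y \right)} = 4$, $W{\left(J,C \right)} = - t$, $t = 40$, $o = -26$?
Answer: $- \frac{9418403}{18} \approx -5.2324 \cdot 10^{5}$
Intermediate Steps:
$W{\left(J,C \right)} = -40$ ($W{\left(J,C \right)} = \left(-1\right) 40 = -40$)
$Q{\left(G \right)} = 18$ ($Q{\left(G \right)} = 3 + 15 = 18$)
$T{\left(w,j \right)} = 18$
$- \frac{9418403}{T{\left(1722,W{\left(9,o \right)} \right)}} = - \frac{9418403}{18}$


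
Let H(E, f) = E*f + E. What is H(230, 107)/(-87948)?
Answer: -690/2443 ≈ -0.28244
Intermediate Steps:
H(E, f) = E + E*f
H(230, 107)/(-87948) = (230*(1 + 107))/(-87948) = (230*108)*(-1/87948) = 24840*(-1/87948) = -690/2443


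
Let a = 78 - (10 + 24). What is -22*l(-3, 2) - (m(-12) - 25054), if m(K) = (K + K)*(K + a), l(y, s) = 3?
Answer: 25756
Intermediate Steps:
a = 44 (a = 78 - 1*34 = 78 - 34 = 44)
m(K) = 2*K*(44 + K) (m(K) = (K + K)*(K + 44) = (2*K)*(44 + K) = 2*K*(44 + K))
-22*l(-3, 2) - (m(-12) - 25054) = -22*3 - (2*(-12)*(44 - 12) - 25054) = -66 - (2*(-12)*32 - 25054) = -66 - (-768 - 25054) = -66 - 1*(-25822) = -66 + 25822 = 25756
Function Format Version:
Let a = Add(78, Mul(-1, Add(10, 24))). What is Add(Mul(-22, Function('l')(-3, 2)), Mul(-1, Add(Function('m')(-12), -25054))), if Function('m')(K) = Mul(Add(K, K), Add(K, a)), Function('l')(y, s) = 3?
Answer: 25756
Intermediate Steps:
a = 44 (a = Add(78, Mul(-1, 34)) = Add(78, -34) = 44)
Function('m')(K) = Mul(2, K, Add(44, K)) (Function('m')(K) = Mul(Add(K, K), Add(K, 44)) = Mul(Mul(2, K), Add(44, K)) = Mul(2, K, Add(44, K)))
Add(Mul(-22, Function('l')(-3, 2)), Mul(-1, Add(Function('m')(-12), -25054))) = Add(Mul(-22, 3), Mul(-1, Add(Mul(2, -12, Add(44, -12)), -25054))) = Add(-66, Mul(-1, Add(Mul(2, -12, 32), -25054))) = Add(-66, Mul(-1, Add(-768, -25054))) = Add(-66, Mul(-1, -25822)) = Add(-66, 25822) = 25756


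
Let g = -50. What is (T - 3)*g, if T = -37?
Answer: 2000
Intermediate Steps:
(T - 3)*g = (-37 - 3)*(-50) = -40*(-50) = 2000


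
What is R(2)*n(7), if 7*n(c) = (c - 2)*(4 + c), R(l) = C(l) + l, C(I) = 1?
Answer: 165/7 ≈ 23.571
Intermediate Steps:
R(l) = 1 + l
n(c) = (-2 + c)*(4 + c)/7 (n(c) = ((c - 2)*(4 + c))/7 = ((-2 + c)*(4 + c))/7 = (-2 + c)*(4 + c)/7)
R(2)*n(7) = (1 + 2)*(-8/7 + (⅐)*7² + (2/7)*7) = 3*(-8/7 + (⅐)*49 + 2) = 3*(-8/7 + 7 + 2) = 3*(55/7) = 165/7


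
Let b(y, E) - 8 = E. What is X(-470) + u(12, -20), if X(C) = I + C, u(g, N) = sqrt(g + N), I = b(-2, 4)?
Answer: -458 + 2*I*sqrt(2) ≈ -458.0 + 2.8284*I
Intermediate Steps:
b(y, E) = 8 + E
I = 12 (I = 8 + 4 = 12)
u(g, N) = sqrt(N + g)
X(C) = 12 + C
X(-470) + u(12, -20) = (12 - 470) + sqrt(-20 + 12) = -458 + sqrt(-8) = -458 + 2*I*sqrt(2)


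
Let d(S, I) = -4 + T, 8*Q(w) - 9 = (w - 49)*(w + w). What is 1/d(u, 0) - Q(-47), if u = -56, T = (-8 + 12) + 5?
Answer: -45157/40 ≈ -1128.9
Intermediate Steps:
T = 9 (T = 4 + 5 = 9)
Q(w) = 9/8 + w*(-49 + w)/4 (Q(w) = 9/8 + ((w - 49)*(w + w))/8 = 9/8 + ((-49 + w)*(2*w))/8 = 9/8 + (2*w*(-49 + w))/8 = 9/8 + w*(-49 + w)/4)
d(S, I) = 5 (d(S, I) = -4 + 9 = 5)
1/d(u, 0) - Q(-47) = 1/5 - (9/8 - 49/4*(-47) + (¼)*(-47)²) = ⅕ - (9/8 + 2303/4 + (¼)*2209) = ⅕ - (9/8 + 2303/4 + 2209/4) = ⅕ - 1*9033/8 = ⅕ - 9033/8 = -45157/40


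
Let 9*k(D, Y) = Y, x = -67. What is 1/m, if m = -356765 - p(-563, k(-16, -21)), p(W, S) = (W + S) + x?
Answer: -3/1068398 ≈ -2.8079e-6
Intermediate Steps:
k(D, Y) = Y/9
p(W, S) = -67 + S + W (p(W, S) = (W + S) - 67 = (S + W) - 67 = -67 + S + W)
m = -1068398/3 (m = -356765 - (-67 + (⅑)*(-21) - 563) = -356765 - (-67 - 7/3 - 563) = -356765 - 1*(-1897/3) = -356765 + 1897/3 = -1068398/3 ≈ -3.5613e+5)
1/m = 1/(-1068398/3) = -3/1068398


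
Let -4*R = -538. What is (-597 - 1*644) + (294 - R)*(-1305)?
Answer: -418777/2 ≈ -2.0939e+5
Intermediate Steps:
R = 269/2 (R = -¼*(-538) = 269/2 ≈ 134.50)
(-597 - 1*644) + (294 - R)*(-1305) = (-597 - 1*644) + (294 - 1*269/2)*(-1305) = (-597 - 644) + (294 - 269/2)*(-1305) = -1241 + (319/2)*(-1305) = -1241 - 416295/2 = -418777/2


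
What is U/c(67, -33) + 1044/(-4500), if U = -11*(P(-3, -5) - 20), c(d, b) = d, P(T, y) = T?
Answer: 29682/8375 ≈ 3.5441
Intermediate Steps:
U = 253 (U = -11*(-3 - 20) = -11*(-23) = 253)
U/c(67, -33) + 1044/(-4500) = 253/67 + 1044/(-4500) = 253*(1/67) + 1044*(-1/4500) = 253/67 - 29/125 = 29682/8375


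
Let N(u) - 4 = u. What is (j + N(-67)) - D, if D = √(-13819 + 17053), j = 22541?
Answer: 22478 - 7*√66 ≈ 22421.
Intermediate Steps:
N(u) = 4 + u
D = 7*√66 (D = √3234 = 7*√66 ≈ 56.868)
(j + N(-67)) - D = (22541 + (4 - 67)) - 7*√66 = (22541 - 63) - 7*√66 = 22478 - 7*√66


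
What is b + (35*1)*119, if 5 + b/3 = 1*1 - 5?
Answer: 4138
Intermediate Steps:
b = -27 (b = -15 + 3*(1*1 - 5) = -15 + 3*(1 - 5) = -15 + 3*(-4) = -15 - 12 = -27)
b + (35*1)*119 = -27 + (35*1)*119 = -27 + 35*119 = -27 + 4165 = 4138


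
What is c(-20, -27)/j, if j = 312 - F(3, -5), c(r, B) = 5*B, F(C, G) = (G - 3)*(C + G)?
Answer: -135/296 ≈ -0.45608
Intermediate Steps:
F(C, G) = (-3 + G)*(C + G)
j = 296 (j = 312 - ((-5)**2 - 3*3 - 3*(-5) + 3*(-5)) = 312 - (25 - 9 + 15 - 15) = 312 - 1*16 = 312 - 16 = 296)
c(-20, -27)/j = (5*(-27))/296 = -135*1/296 = -135/296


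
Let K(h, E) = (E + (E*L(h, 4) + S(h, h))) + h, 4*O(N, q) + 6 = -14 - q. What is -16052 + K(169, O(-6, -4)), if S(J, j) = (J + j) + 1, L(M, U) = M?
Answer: -16224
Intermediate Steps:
O(N, q) = -5 - q/4 (O(N, q) = -3/2 + (-14 - q)/4 = -3/2 + (-7/2 - q/4) = -5 - q/4)
S(J, j) = 1 + J + j
K(h, E) = 1 + E + 3*h + E*h (K(h, E) = (E + (E*h + (1 + h + h))) + h = (E + (E*h + (1 + 2*h))) + h = (E + (1 + 2*h + E*h)) + h = (1 + E + 2*h + E*h) + h = 1 + E + 3*h + E*h)
-16052 + K(169, O(-6, -4)) = -16052 + (1 + (-5 - ¼*(-4)) + 3*169 + (-5 - ¼*(-4))*169) = -16052 + (1 + (-5 + 1) + 507 + (-5 + 1)*169) = -16052 + (1 - 4 + 507 - 4*169) = -16052 + (1 - 4 + 507 - 676) = -16052 - 172 = -16224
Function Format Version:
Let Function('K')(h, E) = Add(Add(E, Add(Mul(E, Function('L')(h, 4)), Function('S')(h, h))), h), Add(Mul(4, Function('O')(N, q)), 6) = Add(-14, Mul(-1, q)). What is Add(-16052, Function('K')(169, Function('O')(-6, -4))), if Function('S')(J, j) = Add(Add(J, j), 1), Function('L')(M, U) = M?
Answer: -16224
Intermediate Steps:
Function('O')(N, q) = Add(-5, Mul(Rational(-1, 4), q)) (Function('O')(N, q) = Add(Rational(-3, 2), Mul(Rational(1, 4), Add(-14, Mul(-1, q)))) = Add(Rational(-3, 2), Add(Rational(-7, 2), Mul(Rational(-1, 4), q))) = Add(-5, Mul(Rational(-1, 4), q)))
Function('S')(J, j) = Add(1, J, j)
Function('K')(h, E) = Add(1, E, Mul(3, h), Mul(E, h)) (Function('K')(h, E) = Add(Add(E, Add(Mul(E, h), Add(1, h, h))), h) = Add(Add(E, Add(Mul(E, h), Add(1, Mul(2, h)))), h) = Add(Add(E, Add(1, Mul(2, h), Mul(E, h))), h) = Add(Add(1, E, Mul(2, h), Mul(E, h)), h) = Add(1, E, Mul(3, h), Mul(E, h)))
Add(-16052, Function('K')(169, Function('O')(-6, -4))) = Add(-16052, Add(1, Add(-5, Mul(Rational(-1, 4), -4)), Mul(3, 169), Mul(Add(-5, Mul(Rational(-1, 4), -4)), 169))) = Add(-16052, Add(1, Add(-5, 1), 507, Mul(Add(-5, 1), 169))) = Add(-16052, Add(1, -4, 507, Mul(-4, 169))) = Add(-16052, Add(1, -4, 507, -676)) = Add(-16052, -172) = -16224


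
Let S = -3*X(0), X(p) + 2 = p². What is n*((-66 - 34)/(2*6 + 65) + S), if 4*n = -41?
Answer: -7421/154 ≈ -48.188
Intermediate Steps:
X(p) = -2 + p²
n = -41/4 (n = (¼)*(-41) = -41/4 ≈ -10.250)
S = 6 (S = -3*(-2 + 0²) = -3*(-2 + 0) = -3*(-2) = 6)
n*((-66 - 34)/(2*6 + 65) + S) = -41*((-66 - 34)/(2*6 + 65) + 6)/4 = -41*(-100/(12 + 65) + 6)/4 = -41*(-100/77 + 6)/4 = -41/4*362/77 = -7421/154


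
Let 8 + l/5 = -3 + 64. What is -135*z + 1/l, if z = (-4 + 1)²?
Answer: -321974/265 ≈ -1215.0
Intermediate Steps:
l = 265 (l = -40 + 5*(-3 + 64) = -40 + 5*61 = -40 + 305 = 265)
z = 9 (z = (-3)² = 9)
-135*z + 1/l = -135*9 + 1/265 = -1215 + 1/265 = -321974/265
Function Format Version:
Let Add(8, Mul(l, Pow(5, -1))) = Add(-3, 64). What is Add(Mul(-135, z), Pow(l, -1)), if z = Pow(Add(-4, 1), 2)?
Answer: Rational(-321974, 265) ≈ -1215.0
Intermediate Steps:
l = 265 (l = Add(-40, Mul(5, Add(-3, 64))) = Add(-40, Mul(5, 61)) = Add(-40, 305) = 265)
z = 9 (z = Pow(-3, 2) = 9)
Add(Mul(-135, z), Pow(l, -1)) = Add(Mul(-135, 9), Pow(265, -1)) = Add(-1215, Rational(1, 265)) = Rational(-321974, 265)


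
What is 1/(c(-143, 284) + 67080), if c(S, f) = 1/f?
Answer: 284/19050721 ≈ 1.4908e-5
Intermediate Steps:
1/(c(-143, 284) + 67080) = 1/(1/284 + 67080) = 1/(19050721/284) = 284/19050721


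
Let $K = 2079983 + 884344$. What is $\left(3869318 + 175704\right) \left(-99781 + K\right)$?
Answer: $11587151590012$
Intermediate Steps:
$K = 2964327$
$\left(3869318 + 175704\right) \left(-99781 + K\right) = \left(3869318 + 175704\right) \left(-99781 + 2964327\right) = 4045022 \cdot 2864546 = 11587151590012$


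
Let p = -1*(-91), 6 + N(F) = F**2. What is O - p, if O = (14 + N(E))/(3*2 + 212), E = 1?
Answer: -19829/218 ≈ -90.959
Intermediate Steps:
N(F) = -6 + F**2
p = 91
O = 9/218 (O = (14 + (-6 + 1**2))/(3*2 + 212) = (14 + (-6 + 1))/(6 + 212) = (14 - 5)/218 = 9*(1/218) = 9/218 ≈ 0.041284)
O - p = 9/218 - 1*91 = 9/218 - 91 = -19829/218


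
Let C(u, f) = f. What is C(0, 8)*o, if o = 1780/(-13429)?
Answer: -14240/13429 ≈ -1.0604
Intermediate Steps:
o = -1780/13429 (o = 1780*(-1/13429) = -1780/13429 ≈ -0.13255)
C(0, 8)*o = 8*(-1780/13429) = -14240/13429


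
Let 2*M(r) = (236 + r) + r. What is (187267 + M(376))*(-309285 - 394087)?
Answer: -132065830092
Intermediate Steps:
M(r) = 118 + r (M(r) = ((236 + r) + r)/2 = (236 + 2*r)/2 = 118 + r)
(187267 + M(376))*(-309285 - 394087) = (187267 + (118 + 376))*(-309285 - 394087) = (187267 + 494)*(-703372) = 187761*(-703372) = -132065830092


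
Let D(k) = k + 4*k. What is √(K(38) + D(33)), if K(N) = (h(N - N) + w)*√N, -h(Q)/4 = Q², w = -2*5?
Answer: √(165 - 10*√38) ≈ 10.166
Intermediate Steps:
w = -10
h(Q) = -4*Q²
D(k) = 5*k
K(N) = -10*√N (K(N) = (-4*(N - N)² - 10)*√N = (-4*0² - 10)*√N = (-4*0 - 10)*√N = (0 - 10)*√N = -10*√N)
√(K(38) + D(33)) = √(-10*√38 + 5*33) = √(-10*√38 + 165) = √(165 - 10*√38)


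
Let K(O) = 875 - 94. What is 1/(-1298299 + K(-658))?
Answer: -1/1297518 ≈ -7.7070e-7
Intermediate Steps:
K(O) = 781
1/(-1298299 + K(-658)) = 1/(-1298299 + 781) = 1/(-1297518) = -1/1297518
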